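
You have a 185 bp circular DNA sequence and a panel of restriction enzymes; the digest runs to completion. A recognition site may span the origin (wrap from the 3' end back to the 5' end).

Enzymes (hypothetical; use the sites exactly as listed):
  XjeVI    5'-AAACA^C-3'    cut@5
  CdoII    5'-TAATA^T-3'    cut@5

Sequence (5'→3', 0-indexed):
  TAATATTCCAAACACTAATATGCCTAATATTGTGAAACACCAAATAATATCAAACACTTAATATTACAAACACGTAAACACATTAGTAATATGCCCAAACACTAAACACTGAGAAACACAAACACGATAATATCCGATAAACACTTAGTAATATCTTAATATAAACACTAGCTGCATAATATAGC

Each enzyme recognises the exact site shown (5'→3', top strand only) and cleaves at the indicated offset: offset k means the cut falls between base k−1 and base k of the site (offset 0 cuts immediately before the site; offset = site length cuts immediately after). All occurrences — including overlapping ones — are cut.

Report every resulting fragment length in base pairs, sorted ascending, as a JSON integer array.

Scan for sites:
  XjeVI (AAACAC, off=5): starts [9, 34, 51, 67, 75, 96, 103, 113, 119, 138, 162] → cuts [14, 39, 56, 72, 80, 101, 108, 118, 124, 143, 167]
  CdoII (TAATAT, off=5): starts [0, 15, 24, 44, 58, 86, 127, 148, 156, 176] → cuts [5, 20, 29, 49, 63, 91, 132, 153, 161, 181]

All cut coordinates (distinct, sorted): [5, 14, 20, 29, 39, 49, 56, 63, 72, 80, 91, 101, 108, 118, 124, 132, 143, 153, 161, 167, 181]

Fragment lengths:
  5→14: 9 bp
  14→20: 6 bp
  20→29: 9 bp
  29→39: 10 bp
  39→49: 10 bp
  49→56: 7 bp
  56→63: 7 bp
  63→72: 9 bp
  72→80: 8 bp
  80→91: 11 bp
  91→101: 10 bp
  101→108: 7 bp
  108→118: 10 bp
  118→124: 6 bp
  124→132: 8 bp
  132→143: 11 bp
  143→153: 10 bp
  153→161: 8 bp
  161→167: 6 bp
  167→181: 14 bp
  181→5 (wrap): 185-181+5 = 9 bp

[6,6,6,7,7,7,8,8,8,9,9,9,9,10,10,10,10,10,11,11,14]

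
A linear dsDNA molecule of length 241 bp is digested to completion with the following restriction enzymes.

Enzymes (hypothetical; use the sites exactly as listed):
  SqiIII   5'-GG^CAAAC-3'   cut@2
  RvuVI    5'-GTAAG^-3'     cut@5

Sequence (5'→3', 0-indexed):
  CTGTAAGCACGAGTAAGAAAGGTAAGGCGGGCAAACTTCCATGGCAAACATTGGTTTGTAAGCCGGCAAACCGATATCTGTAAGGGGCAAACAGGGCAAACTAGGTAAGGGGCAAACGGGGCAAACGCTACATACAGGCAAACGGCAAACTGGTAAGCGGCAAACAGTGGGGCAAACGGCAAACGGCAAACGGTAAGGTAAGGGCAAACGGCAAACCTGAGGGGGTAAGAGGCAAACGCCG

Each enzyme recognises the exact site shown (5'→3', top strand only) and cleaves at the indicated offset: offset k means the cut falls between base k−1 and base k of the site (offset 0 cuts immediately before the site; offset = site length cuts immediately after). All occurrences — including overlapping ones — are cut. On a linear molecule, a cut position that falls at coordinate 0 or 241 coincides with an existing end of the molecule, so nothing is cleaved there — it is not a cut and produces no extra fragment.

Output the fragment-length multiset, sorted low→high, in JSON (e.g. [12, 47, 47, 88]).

Site scan:
  SqiIII (GGCAAAC, off=2): starts [29, 42, 64, 85, 94, 110, 119, 136, 143, 158, 170, 177, 184, 202, 209, 230] → cuts [31, 44, 66, 87, 96, 112, 121, 138, 145, 160, 172, 179, 186, 204, 211, 232]
  RvuVI (GTAAG, off=5): starts [2, 12, 21, 57, 79, 104, 152, 192, 197, 224] → cuts [7, 17, 26, 62, 84, 109, 157, 197, 202, 229]

Pooled cuts: [7, 17, 26, 31, 44, 62, 66, 84, 87, 96, 109, 112, 121, 138, 145, 157, 160, 172, 179, 186, 197, 202, 204, 211, 229, 232]

Fragments:
  [0,7): 7 bp
  [7,17): 10 bp
  [17,26): 9 bp
  [26,31): 5 bp
  [31,44): 13 bp
  [44,62): 18 bp
  [62,66): 4 bp
  [66,84): 18 bp
  [84,87): 3 bp
  [87,96): 9 bp
  [96,109): 13 bp
  [109,112): 3 bp
  [112,121): 9 bp
  [121,138): 17 bp
  [138,145): 7 bp
  [145,157): 12 bp
  [157,160): 3 bp
  [160,172): 12 bp
  [172,179): 7 bp
  [179,186): 7 bp
  [186,197): 11 bp
  [197,202): 5 bp
  [202,204): 2 bp
  [204,211): 7 bp
  [211,229): 18 bp
  [229,232): 3 bp
  [232,241): 9 bp

[2,3,3,3,3,4,5,5,7,7,7,7,7,9,9,9,9,10,11,12,12,13,13,17,18,18,18]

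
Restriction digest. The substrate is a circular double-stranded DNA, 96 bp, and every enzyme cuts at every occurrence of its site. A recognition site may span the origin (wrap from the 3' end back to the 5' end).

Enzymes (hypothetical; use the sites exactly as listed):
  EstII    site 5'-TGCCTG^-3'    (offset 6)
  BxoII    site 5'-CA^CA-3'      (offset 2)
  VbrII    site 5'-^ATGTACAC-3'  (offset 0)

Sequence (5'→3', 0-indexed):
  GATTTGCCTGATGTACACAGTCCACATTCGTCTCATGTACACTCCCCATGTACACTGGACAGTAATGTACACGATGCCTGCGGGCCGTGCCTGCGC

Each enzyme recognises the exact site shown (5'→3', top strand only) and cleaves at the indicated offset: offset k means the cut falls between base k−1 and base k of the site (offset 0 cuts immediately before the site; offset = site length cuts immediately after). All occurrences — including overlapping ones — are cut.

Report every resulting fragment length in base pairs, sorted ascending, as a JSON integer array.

[7,7,10,13,13,13,16,17]

Per-enzyme occurrences:
  EstII TGCCTG/6: at [4, 74, 87] ⇒ [10, 80, 93]
  BxoII CACA/2: at [15, 22] ⇒ [17, 24]
  VbrII ATGTACAC/0: at [10, 34, 47, 64] ⇒ [10, 34, 47, 64]

All cut coordinates (distinct, sorted): [10, 17, 24, 34, 47, 64, 80, 93]

Fragments:
  10→17: 7 bp
  17→24: 7 bp
  24→34: 10 bp
  34→47: 13 bp
  47→64: 17 bp
  64→80: 16 bp
  80→93: 13 bp
  93→10 (wrap): 96-93+10 = 13 bp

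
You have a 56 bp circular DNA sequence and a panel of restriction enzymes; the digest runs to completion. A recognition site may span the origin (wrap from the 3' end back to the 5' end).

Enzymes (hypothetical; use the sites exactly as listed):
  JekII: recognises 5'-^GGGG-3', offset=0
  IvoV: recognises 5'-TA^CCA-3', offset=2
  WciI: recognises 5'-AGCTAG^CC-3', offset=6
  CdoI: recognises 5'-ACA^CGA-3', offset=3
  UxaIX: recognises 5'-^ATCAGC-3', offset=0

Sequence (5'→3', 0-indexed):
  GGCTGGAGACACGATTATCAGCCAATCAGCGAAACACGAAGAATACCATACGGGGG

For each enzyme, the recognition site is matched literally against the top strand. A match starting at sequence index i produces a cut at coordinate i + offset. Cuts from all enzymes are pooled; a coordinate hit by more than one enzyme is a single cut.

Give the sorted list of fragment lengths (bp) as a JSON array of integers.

Per-enzyme occurrences:
  JekII GGGG/0: at [51, 52, 53, 54] ⇒ [51, 52, 53, 54]
  IvoV TACCA/2: at [43] ⇒ [45]
  WciI (AGCTAGCC, off=6): no sites
  CdoI ACACGA/3: at [8, 33] ⇒ [11, 36]
  UxaIX ATCAGC/0: at [16, 24] ⇒ [16, 24]

All cut coordinates (distinct, sorted): [11, 16, 24, 36, 45, 51, 52, 53, 54]

Fragments:
  11→16: 5 bp
  16→24: 8 bp
  24→36: 12 bp
  36→45: 9 bp
  45→51: 6 bp
  51→52: 1 bp
  52→53: 1 bp
  53→54: 1 bp
  54→11 (wrap): 56-54+11 = 13 bp

[1,1,1,5,6,8,9,12,13]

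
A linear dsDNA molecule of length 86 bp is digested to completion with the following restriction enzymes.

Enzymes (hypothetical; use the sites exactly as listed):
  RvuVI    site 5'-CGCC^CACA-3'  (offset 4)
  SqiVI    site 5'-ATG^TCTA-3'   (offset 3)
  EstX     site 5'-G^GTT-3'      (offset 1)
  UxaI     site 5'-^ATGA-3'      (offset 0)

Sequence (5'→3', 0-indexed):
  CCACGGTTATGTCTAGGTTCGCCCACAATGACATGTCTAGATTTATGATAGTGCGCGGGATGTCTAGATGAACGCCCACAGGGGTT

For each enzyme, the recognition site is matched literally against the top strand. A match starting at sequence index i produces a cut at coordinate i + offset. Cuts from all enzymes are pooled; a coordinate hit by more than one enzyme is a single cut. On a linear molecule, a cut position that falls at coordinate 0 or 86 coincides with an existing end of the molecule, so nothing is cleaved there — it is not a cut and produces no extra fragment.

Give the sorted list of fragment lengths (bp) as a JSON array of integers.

[3,4,5,5,5,6,7,7,8,9,9,18]

Site scan:
  RvuVI CGCCCACA/4: at [19, 72] ⇒ [23, 76]
  SqiVI ATGTCTA/3: at [8, 32, 59] ⇒ [11, 35, 62]
  EstX GGTT/1: at [4, 15, 82] ⇒ [5, 16, 83]
  UxaI ATGA/0: at [27, 44, 67] ⇒ [27, 44, 67]

Pooled cuts: [5, 11, 16, 23, 27, 35, 44, 62, 67, 76, 83]

Fragment lengths:
  [0,5): 5 bp
  [5,11): 6 bp
  [11,16): 5 bp
  [16,23): 7 bp
  [23,27): 4 bp
  [27,35): 8 bp
  [35,44): 9 bp
  [44,62): 18 bp
  [62,67): 5 bp
  [67,76): 9 bp
  [76,83): 7 bp
  [83,86): 3 bp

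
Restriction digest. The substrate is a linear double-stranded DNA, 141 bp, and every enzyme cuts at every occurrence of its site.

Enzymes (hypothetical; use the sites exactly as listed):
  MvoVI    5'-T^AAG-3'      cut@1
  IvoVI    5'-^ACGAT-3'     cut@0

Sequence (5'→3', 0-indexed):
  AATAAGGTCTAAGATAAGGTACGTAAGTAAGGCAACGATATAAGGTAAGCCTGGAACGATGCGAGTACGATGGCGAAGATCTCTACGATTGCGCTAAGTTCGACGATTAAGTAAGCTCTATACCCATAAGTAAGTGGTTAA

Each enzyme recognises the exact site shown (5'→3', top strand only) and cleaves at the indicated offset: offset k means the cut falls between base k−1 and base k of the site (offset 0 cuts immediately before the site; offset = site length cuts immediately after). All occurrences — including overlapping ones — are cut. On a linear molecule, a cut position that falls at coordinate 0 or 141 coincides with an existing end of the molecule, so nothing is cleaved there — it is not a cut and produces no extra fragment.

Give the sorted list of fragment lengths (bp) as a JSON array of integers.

[3,4,4,4,5,5,6,6,7,7,7,9,9,10,11,11,15,18]

Per-enzyme occurrences:
  MvoVI TAAG/1: at [2, 9, 14, 23, 27, 40, 45, 94, 107, 111, 126, 130] ⇒ [3, 10, 15, 24, 28, 41, 46, 95, 108, 112, 127, 131]
  IvoVI ACGAT/0: at [34, 55, 66, 84, 102] ⇒ [34, 55, 66, 84, 102]

Pooled cuts: [3, 10, 15, 24, 28, 34, 41, 46, 55, 66, 84, 95, 102, 108, 112, 127, 131]

Fragments:
  [0,3): 3 bp
  [3,10): 7 bp
  [10,15): 5 bp
  [15,24): 9 bp
  [24,28): 4 bp
  [28,34): 6 bp
  [34,41): 7 bp
  [41,46): 5 bp
  [46,55): 9 bp
  [55,66): 11 bp
  [66,84): 18 bp
  [84,95): 11 bp
  [95,102): 7 bp
  [102,108): 6 bp
  [108,112): 4 bp
  [112,127): 15 bp
  [127,131): 4 bp
  [131,141): 10 bp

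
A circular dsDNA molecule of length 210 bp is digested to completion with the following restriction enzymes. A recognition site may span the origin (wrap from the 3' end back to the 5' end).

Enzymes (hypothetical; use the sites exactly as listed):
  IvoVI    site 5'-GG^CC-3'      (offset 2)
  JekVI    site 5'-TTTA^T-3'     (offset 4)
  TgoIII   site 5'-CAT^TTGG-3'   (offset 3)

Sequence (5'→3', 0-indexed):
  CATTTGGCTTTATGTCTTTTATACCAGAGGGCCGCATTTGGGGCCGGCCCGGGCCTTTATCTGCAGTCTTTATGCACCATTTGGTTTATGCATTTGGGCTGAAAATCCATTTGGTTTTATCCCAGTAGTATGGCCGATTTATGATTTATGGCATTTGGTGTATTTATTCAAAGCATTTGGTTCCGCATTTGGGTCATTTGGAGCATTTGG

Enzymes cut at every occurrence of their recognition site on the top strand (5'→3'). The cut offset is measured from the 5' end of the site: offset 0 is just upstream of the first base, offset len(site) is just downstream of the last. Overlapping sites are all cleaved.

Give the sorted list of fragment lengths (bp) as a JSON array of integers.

Site scan:
  IvoVI GGCC/2: at [29, 41, 45, 51, 131] ⇒ [31, 43, 47, 53, 133]
  JekVI TTTAT/4: at [8, 17, 55, 68, 84, 115, 137, 144, 162] ⇒ [12, 21, 59, 72, 88, 119, 141, 148, 166]
  TgoIII CATTTGG/3: at [0, 34, 77, 90, 107, 151, 173, 185, 194, 203] ⇒ [3, 37, 80, 93, 110, 154, 176, 188, 197, 206]

Pooled cuts: [3, 12, 21, 31, 37, 43, 47, 53, 59, 72, 80, 88, 93, 110, 119, 133, 141, 148, 154, 166, 176, 188, 197, 206]

Fragments:
  3→12: 9 bp
  12→21: 9 bp
  21→31: 10 bp
  31→37: 6 bp
  37→43: 6 bp
  43→47: 4 bp
  47→53: 6 bp
  53→59: 6 bp
  59→72: 13 bp
  72→80: 8 bp
  80→88: 8 bp
  88→93: 5 bp
  93→110: 17 bp
  110→119: 9 bp
  119→133: 14 bp
  133→141: 8 bp
  141→148: 7 bp
  148→154: 6 bp
  154→166: 12 bp
  166→176: 10 bp
  176→188: 12 bp
  188→197: 9 bp
  197→206: 9 bp
  206→3 (wrap): 210-206+3 = 7 bp

[4,5,6,6,6,6,6,7,7,8,8,8,9,9,9,9,9,10,10,12,12,13,14,17]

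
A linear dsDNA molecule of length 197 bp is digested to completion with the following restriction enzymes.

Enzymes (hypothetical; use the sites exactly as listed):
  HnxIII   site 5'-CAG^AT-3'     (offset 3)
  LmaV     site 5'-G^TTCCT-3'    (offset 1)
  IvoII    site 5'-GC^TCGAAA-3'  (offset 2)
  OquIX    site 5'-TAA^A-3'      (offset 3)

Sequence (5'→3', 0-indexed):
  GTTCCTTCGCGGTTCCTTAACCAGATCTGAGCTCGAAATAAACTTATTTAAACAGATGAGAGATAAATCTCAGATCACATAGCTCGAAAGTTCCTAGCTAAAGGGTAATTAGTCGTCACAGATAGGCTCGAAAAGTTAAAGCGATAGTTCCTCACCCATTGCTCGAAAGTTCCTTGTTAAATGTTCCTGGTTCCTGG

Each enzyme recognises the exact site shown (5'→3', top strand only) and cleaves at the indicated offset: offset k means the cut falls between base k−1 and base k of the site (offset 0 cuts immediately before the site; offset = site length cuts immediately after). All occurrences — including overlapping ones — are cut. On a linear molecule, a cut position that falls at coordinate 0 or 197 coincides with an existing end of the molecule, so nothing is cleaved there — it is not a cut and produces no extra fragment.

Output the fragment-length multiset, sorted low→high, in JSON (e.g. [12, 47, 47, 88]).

[1,3,4,6,7,7,7,7,7,8,8,9,10,10,11,11,11,11,12,12,15,20]

Site scan:
  HnxIII CAGAT/3: at [21, 52, 70, 118] ⇒ [24, 55, 73, 121]
  LmaV GTTCCT/1: at [0, 11, 89, 146, 168, 182, 189] ⇒ [1, 12, 90, 147, 169, 183, 190]
  IvoII GCTCGAAA/2: at [30, 81, 125, 160] ⇒ [32, 83, 127, 162]
  OquIX TAAA/3: at [38, 48, 63, 98, 136, 177] ⇒ [41, 51, 66, 101, 139, 180]

Pooled cuts: [1, 12, 24, 32, 41, 51, 55, 66, 73, 83, 90, 101, 121, 127, 139, 147, 162, 169, 180, 183, 190]

Fragment lengths:
  [0,1): 1 bp
  [1,12): 11 bp
  [12,24): 12 bp
  [24,32): 8 bp
  [32,41): 9 bp
  [41,51): 10 bp
  [51,55): 4 bp
  [55,66): 11 bp
  [66,73): 7 bp
  [73,83): 10 bp
  [83,90): 7 bp
  [90,101): 11 bp
  [101,121): 20 bp
  [121,127): 6 bp
  [127,139): 12 bp
  [139,147): 8 bp
  [147,162): 15 bp
  [162,169): 7 bp
  [169,180): 11 bp
  [180,183): 3 bp
  [183,190): 7 bp
  [190,197): 7 bp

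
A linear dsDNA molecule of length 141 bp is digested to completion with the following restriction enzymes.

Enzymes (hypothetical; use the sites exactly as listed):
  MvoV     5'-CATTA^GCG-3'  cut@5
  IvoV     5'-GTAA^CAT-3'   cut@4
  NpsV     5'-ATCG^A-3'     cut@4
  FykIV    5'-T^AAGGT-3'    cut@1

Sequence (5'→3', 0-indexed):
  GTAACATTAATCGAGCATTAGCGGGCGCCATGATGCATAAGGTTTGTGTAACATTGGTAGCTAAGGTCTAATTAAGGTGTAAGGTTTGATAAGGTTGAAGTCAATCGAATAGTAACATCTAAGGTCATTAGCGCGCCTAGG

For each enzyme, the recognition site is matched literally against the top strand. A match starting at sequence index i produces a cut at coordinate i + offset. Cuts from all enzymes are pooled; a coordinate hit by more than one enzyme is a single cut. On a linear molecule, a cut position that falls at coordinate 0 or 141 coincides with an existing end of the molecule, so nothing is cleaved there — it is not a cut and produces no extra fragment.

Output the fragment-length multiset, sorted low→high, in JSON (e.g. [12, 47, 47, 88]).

Per-enzyme occurrences:
  MvoV (CATTAGCG, off=5): starts [15, 125] → cuts [20, 130]
  IvoV (GTAACAT, off=4): starts [0, 47, 111] → cuts [4, 51, 115]
  NpsV (ATCGA, off=4): starts [9, 103] → cuts [13, 107]
  FykIV (TAAGGT, off=1): starts [37, 61, 72, 79, 89, 119] → cuts [38, 62, 73, 80, 90, 120]

Pooled cuts: [4, 13, 20, 38, 51, 62, 73, 80, 90, 107, 115, 120, 130]

Fragment lengths:
  [0,4): 4 bp
  [4,13): 9 bp
  [13,20): 7 bp
  [20,38): 18 bp
  [38,51): 13 bp
  [51,62): 11 bp
  [62,73): 11 bp
  [73,80): 7 bp
  [80,90): 10 bp
  [90,107): 17 bp
  [107,115): 8 bp
  [115,120): 5 bp
  [120,130): 10 bp
  [130,141): 11 bp

[4,5,7,7,8,9,10,10,11,11,11,13,17,18]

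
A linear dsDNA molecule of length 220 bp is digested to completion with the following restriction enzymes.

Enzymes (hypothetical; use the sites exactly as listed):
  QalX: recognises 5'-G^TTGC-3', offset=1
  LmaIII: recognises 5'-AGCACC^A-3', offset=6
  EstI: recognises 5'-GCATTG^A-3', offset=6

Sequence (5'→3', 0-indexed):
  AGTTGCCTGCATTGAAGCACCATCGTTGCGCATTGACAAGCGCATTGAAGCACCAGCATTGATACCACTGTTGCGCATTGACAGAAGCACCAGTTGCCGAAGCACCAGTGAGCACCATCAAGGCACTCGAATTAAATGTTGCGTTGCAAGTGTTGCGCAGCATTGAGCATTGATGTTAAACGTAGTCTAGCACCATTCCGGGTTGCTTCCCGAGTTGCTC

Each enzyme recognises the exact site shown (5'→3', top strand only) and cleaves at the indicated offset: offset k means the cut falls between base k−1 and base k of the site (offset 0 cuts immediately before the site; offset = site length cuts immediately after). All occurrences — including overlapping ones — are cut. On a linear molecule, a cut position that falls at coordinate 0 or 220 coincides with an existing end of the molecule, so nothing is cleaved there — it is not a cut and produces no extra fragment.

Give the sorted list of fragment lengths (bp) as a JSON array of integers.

Scan for sites:
  QalX GTTGC/1: at [1, 24, 69, 92, 137, 142, 151, 201, 213] ⇒ [2, 25, 70, 93, 138, 143, 152, 202, 214]
  LmaIII AGCACCA/6: at [15, 48, 85, 100, 110, 188] ⇒ [21, 54, 91, 106, 116, 194]
  EstI GCATTGA/6: at [8, 29, 41, 55, 74, 159, 166] ⇒ [14, 35, 47, 61, 80, 165, 172]

All cut coordinates (distinct, sorted): [2, 14, 21, 25, 35, 47, 54, 61, 70, 80, 91, 93, 106, 116, 138, 143, 152, 165, 172, 194, 202, 214]

Fragment lengths:
  [0,2): 2 bp
  [2,14): 12 bp
  [14,21): 7 bp
  [21,25): 4 bp
  [25,35): 10 bp
  [35,47): 12 bp
  [47,54): 7 bp
  [54,61): 7 bp
  [61,70): 9 bp
  [70,80): 10 bp
  [80,91): 11 bp
  [91,93): 2 bp
  [93,106): 13 bp
  [106,116): 10 bp
  [116,138): 22 bp
  [138,143): 5 bp
  [143,152): 9 bp
  [152,165): 13 bp
  [165,172): 7 bp
  [172,194): 22 bp
  [194,202): 8 bp
  [202,214): 12 bp
  [214,220): 6 bp

[2,2,4,5,6,7,7,7,7,8,9,9,10,10,10,11,12,12,12,13,13,22,22]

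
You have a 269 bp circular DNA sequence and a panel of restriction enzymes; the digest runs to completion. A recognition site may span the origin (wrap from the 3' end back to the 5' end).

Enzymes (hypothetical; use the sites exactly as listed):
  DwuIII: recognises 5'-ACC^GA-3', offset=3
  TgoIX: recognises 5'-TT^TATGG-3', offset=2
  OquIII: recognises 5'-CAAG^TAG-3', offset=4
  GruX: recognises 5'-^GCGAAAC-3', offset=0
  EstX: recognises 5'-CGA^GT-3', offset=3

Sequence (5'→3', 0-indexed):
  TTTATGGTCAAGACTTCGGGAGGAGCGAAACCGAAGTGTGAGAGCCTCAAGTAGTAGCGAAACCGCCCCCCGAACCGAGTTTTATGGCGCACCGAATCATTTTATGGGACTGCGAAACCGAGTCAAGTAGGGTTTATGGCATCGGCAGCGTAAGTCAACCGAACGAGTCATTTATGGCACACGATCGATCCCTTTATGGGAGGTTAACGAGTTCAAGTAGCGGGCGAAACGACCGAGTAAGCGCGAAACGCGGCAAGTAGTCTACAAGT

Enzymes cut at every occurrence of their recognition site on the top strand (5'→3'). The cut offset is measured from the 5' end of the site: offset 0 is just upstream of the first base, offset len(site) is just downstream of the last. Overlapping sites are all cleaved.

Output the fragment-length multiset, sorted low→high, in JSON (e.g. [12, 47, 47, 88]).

[2,2,2,4,5,6,6,6,6,6,7,7,8,8,9,9,11,11,14,15,16,19,20,22,22,26]

Per-enzyme occurrences:
  DwuIII (ACCGA, off=3): starts [29, 73, 90, 116, 157, 231] → cuts [32, 76, 93, 119, 160, 234]
  TgoIX (TTTATGG, off=2): starts [0, 80, 100, 132, 170, 192] → cuts [2, 82, 102, 134, 172, 194]
  OquIII (CAAGTAG, off=4): starts [47, 123, 213, 253] → cuts [51, 127, 217, 257]
  GruX (GCGAAAC, off=0): starts [24, 56, 111, 223, 242] → cuts [24, 56, 111, 223, 242]
  EstX (CGAGT, off=3): starts [75, 118, 163, 207, 233] → cuts [78, 121, 166, 210, 236]

All cut coordinates (distinct, sorted): [2, 24, 32, 51, 56, 76, 78, 82, 93, 102, 111, 119, 121, 127, 134, 160, 166, 172, 194, 210, 217, 223, 234, 236, 242, 257]

Fragments:
  2→24: 22 bp
  24→32: 8 bp
  32→51: 19 bp
  51→56: 5 bp
  56→76: 20 bp
  76→78: 2 bp
  78→82: 4 bp
  82→93: 11 bp
  93→102: 9 bp
  102→111: 9 bp
  111→119: 8 bp
  119→121: 2 bp
  121→127: 6 bp
  127→134: 7 bp
  134→160: 26 bp
  160→166: 6 bp
  166→172: 6 bp
  172→194: 22 bp
  194→210: 16 bp
  210→217: 7 bp
  217→223: 6 bp
  223→234: 11 bp
  234→236: 2 bp
  236→242: 6 bp
  242→257: 15 bp
  257→2 (wrap): 269-257+2 = 14 bp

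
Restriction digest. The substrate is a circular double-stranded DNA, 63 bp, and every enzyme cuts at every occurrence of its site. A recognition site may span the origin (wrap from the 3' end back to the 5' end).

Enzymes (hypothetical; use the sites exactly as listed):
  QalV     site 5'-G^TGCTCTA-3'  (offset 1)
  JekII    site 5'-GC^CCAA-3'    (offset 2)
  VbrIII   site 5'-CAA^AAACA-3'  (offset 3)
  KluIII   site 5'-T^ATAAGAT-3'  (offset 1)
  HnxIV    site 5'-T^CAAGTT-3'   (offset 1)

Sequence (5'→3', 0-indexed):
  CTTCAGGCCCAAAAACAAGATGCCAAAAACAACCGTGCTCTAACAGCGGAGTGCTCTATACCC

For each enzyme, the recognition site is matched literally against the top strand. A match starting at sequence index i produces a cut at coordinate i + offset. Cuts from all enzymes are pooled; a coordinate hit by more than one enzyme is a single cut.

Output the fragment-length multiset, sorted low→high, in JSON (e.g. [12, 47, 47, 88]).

[4,9,14,16,20]

Per-enzyme occurrences:
  QalV GTGCTCTA/1: at [34, 50] ⇒ [35, 51]
  JekII GCCCAA/2: at [6] ⇒ [8]
  VbrIII CAAAAACA/3: at [9, 23] ⇒ [12, 26]
  KluIII (TATAAGAT, off=1): no sites
  HnxIV (TCAAGTT, off=1): no sites

Pooled cuts: [8, 12, 26, 35, 51]

Fragments:
  8→12: 4 bp
  12→26: 14 bp
  26→35: 9 bp
  35→51: 16 bp
  51→8 (wrap): 63-51+8 = 20 bp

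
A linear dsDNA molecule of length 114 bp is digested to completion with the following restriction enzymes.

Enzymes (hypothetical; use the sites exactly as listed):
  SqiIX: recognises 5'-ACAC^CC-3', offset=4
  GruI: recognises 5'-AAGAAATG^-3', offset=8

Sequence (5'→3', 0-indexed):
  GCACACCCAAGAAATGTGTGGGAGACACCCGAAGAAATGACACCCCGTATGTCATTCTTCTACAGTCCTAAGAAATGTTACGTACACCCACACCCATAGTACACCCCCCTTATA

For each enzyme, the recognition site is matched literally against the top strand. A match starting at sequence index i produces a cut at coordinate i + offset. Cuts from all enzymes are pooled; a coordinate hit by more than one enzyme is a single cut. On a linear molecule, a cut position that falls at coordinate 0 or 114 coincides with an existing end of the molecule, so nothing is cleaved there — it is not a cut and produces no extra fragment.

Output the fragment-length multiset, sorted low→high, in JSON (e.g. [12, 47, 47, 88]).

Site scan:
  SqiIX (ACACCC, off=4): starts [2, 24, 39, 83, 89, 100] → cuts [6, 28, 43, 87, 93, 104]
  GruI (AAGAAATG, off=8): starts [8, 31, 69] → cuts [16, 39, 77]

Pooled cuts: [6, 16, 28, 39, 43, 77, 87, 93, 104]

Fragments:
  [0,6): 6 bp
  [6,16): 10 bp
  [16,28): 12 bp
  [28,39): 11 bp
  [39,43): 4 bp
  [43,77): 34 bp
  [77,87): 10 bp
  [87,93): 6 bp
  [93,104): 11 bp
  [104,114): 10 bp

[4,6,6,10,10,10,11,11,12,34]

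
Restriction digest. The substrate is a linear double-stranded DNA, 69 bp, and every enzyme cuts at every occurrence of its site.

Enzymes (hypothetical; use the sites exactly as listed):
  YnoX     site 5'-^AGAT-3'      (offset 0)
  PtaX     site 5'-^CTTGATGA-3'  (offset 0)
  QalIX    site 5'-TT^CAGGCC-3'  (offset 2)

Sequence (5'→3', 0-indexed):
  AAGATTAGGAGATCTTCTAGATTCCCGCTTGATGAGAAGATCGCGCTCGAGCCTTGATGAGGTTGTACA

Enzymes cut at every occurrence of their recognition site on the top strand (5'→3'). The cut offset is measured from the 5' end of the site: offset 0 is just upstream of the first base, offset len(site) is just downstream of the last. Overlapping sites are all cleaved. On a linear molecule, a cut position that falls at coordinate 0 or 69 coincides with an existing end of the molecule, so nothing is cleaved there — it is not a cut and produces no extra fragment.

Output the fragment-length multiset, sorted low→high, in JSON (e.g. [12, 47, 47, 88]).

[1,8,9,9,10,15,17]

Site scan:
  YnoX AGAT/0: at [1, 9, 18, 37] ⇒ [1, 9, 18, 37]
  PtaX CTTGATGA/0: at [27, 52] ⇒ [27, 52]
  QalIX (TTCAGGCC, off=2): no sites

Pooled cuts: [1, 9, 18, 27, 37, 52]

Fragment lengths:
  [0,1): 1 bp
  [1,9): 8 bp
  [9,18): 9 bp
  [18,27): 9 bp
  [27,37): 10 bp
  [37,52): 15 bp
  [52,69): 17 bp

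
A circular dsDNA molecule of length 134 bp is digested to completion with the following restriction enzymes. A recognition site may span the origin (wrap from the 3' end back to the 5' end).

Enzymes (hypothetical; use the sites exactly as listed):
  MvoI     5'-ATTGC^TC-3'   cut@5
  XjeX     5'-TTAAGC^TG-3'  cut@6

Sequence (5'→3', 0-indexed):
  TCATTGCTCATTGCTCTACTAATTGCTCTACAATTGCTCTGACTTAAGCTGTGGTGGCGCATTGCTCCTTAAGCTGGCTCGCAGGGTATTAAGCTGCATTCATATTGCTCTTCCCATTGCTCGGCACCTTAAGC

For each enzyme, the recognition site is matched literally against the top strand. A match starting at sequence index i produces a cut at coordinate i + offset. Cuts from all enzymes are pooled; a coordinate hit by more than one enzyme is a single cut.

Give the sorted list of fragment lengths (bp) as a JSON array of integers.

Scan for sites:
  MvoI ATTGCTC/5: at [2, 9, 21, 32, 60, 103, 115] ⇒ [7, 14, 26, 37, 65, 108, 120]
  XjeX TTAAGCTG/6: at [43, 68, 88] ⇒ [49, 74, 94]

Pooled cuts: [7, 14, 26, 37, 49, 65, 74, 94, 108, 120]

Fragments:
  7→14: 7 bp
  14→26: 12 bp
  26→37: 11 bp
  37→49: 12 bp
  49→65: 16 bp
  65→74: 9 bp
  74→94: 20 bp
  94→108: 14 bp
  108→120: 12 bp
  120→7 (wrap): 134-120+7 = 21 bp

[7,9,11,12,12,12,14,16,20,21]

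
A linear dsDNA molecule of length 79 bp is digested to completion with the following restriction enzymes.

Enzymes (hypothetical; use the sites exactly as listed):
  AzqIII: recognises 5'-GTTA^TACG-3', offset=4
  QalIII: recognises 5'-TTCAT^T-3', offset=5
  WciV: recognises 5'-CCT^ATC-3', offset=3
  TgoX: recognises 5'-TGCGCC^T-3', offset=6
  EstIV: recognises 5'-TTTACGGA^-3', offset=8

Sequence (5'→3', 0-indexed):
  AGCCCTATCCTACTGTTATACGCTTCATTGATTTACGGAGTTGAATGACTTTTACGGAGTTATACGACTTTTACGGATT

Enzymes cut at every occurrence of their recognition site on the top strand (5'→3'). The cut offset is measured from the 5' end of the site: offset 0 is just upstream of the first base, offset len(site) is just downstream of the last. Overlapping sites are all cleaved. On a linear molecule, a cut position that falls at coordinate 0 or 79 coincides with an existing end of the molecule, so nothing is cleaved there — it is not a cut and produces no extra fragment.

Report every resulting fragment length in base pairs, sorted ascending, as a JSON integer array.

Scan for sites:
  AzqIII (GTTATACG, off=4): starts [14, 58] → cuts [18, 62]
  QalIII (TTCATT, off=5): starts [23] → cuts [28]
  WciV (CCTATC, off=3): starts [3] → cuts [6]
  TgoX (TGCGCCT, off=6): no sites
  EstIV (TTTACGGA, off=8): starts [31, 50, 69] → cuts [39, 58, 77]

Pooled cuts: [6, 18, 28, 39, 58, 62, 77]

Fragments:
  [0,6): 6 bp
  [6,18): 12 bp
  [18,28): 10 bp
  [28,39): 11 bp
  [39,58): 19 bp
  [58,62): 4 bp
  [62,77): 15 bp
  [77,79): 2 bp

[2,4,6,10,11,12,15,19]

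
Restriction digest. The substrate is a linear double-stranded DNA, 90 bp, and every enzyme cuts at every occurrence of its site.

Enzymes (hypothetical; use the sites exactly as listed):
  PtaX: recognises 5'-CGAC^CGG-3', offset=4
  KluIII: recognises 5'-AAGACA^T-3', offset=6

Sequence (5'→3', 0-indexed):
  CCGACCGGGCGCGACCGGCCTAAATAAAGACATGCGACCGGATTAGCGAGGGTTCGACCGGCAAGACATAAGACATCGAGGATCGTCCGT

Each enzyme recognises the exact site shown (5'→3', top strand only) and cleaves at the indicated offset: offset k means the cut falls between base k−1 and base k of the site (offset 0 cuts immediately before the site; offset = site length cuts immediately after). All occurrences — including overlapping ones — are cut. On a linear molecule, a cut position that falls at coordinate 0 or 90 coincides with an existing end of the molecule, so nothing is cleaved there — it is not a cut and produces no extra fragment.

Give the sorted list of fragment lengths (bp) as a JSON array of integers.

Site scan:
  PtaX CGACCGG/4: at [1, 11, 34, 54] ⇒ [5, 15, 38, 58]
  KluIII AAGACAT/6: at [26, 62, 69] ⇒ [32, 68, 75]

All cut coordinates (distinct, sorted): [5, 15, 32, 38, 58, 68, 75]

Fragment lengths:
  [0,5): 5 bp
  [5,15): 10 bp
  [15,32): 17 bp
  [32,38): 6 bp
  [38,58): 20 bp
  [58,68): 10 bp
  [68,75): 7 bp
  [75,90): 15 bp

[5,6,7,10,10,15,17,20]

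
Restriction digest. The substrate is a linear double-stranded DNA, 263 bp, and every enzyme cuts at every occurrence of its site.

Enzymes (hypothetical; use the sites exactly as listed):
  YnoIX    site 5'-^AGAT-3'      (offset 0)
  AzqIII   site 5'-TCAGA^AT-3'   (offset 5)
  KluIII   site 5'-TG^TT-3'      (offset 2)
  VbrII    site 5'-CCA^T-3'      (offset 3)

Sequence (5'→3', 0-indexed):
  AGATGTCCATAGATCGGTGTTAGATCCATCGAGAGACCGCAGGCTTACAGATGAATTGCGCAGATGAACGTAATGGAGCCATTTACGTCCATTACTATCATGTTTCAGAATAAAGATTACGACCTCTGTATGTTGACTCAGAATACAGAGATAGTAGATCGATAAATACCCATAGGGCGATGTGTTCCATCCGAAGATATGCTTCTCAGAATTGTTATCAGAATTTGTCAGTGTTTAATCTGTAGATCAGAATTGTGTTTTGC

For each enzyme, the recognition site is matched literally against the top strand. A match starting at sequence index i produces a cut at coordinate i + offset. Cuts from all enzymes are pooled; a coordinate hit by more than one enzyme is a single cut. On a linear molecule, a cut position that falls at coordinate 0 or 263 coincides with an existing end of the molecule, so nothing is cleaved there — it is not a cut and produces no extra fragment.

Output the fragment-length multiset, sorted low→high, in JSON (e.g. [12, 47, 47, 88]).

[1,2,4,4,5,5,6,6,6,7,7,7,8,8,9,9,10,10,10,11,11,12,13,16,17,19,20,20]

Site scan:
  YnoIX AGAT/0: at [0, 10, 21, 48, 61, 113, 148, 155, 194, 243] ⇒ [10, 21, 48, 61, 113, 148, 155, 194, 243] (position 0 is a terminus of the linear molecule — no cut)
  AzqIII TCAGAAT/5: at [104, 137, 205, 217, 246] ⇒ [109, 142, 210, 222, 251]
  KluIII TGTT/2: at [17, 100, 130, 182, 212, 231, 255] ⇒ [19, 102, 132, 184, 214, 233, 257]
  VbrII CCAT/3: at [6, 25, 78, 88, 169, 186] ⇒ [9, 28, 81, 91, 172, 189]

Pooled cuts: [9, 10, 19, 21, 28, 48, 61, 81, 91, 102, 109, 113, 132, 142, 148, 155, 172, 184, 189, 194, 210, 214, 222, 233, 243, 251, 257]

Fragment lengths:
  [0,9): 9 bp
  [9,10): 1 bp
  [10,19): 9 bp
  [19,21): 2 bp
  [21,28): 7 bp
  [28,48): 20 bp
  [48,61): 13 bp
  [61,81): 20 bp
  [81,91): 10 bp
  [91,102): 11 bp
  [102,109): 7 bp
  [109,113): 4 bp
  [113,132): 19 bp
  [132,142): 10 bp
  [142,148): 6 bp
  [148,155): 7 bp
  [155,172): 17 bp
  [172,184): 12 bp
  [184,189): 5 bp
  [189,194): 5 bp
  [194,210): 16 bp
  [210,214): 4 bp
  [214,222): 8 bp
  [222,233): 11 bp
  [233,243): 10 bp
  [243,251): 8 bp
  [251,257): 6 bp
  [257,263): 6 bp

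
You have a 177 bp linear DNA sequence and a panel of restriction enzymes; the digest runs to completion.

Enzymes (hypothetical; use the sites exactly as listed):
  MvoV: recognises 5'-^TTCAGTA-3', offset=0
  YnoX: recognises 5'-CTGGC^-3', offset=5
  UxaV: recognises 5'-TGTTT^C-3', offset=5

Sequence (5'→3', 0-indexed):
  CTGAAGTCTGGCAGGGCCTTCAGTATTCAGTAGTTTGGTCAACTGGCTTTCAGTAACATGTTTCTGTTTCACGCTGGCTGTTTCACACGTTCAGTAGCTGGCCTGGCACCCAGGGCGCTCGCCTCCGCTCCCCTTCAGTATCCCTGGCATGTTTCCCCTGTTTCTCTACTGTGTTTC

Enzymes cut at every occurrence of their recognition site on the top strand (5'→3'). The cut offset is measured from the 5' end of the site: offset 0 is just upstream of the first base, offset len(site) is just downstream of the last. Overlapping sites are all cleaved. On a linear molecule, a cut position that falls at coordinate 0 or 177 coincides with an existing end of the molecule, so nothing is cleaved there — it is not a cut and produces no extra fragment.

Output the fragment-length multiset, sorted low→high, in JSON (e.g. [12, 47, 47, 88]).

Site scan:
  MvoV TTCAGTA/0: at [18, 25, 48, 89, 133] ⇒ [18, 25, 48, 89, 133]
  YnoX CTGGC/5: at [7, 42, 73, 97, 102, 143] ⇒ [12, 47, 78, 102, 107, 148]
  UxaV TGTTTC/5: at [58, 64, 78, 149, 158, 171] ⇒ [63, 69, 83, 154, 163, 176]

Pooled cuts: [12, 18, 25, 47, 48, 63, 69, 78, 83, 89, 102, 107, 133, 148, 154, 163, 176]

Fragment lengths:
  [0,12): 12 bp
  [12,18): 6 bp
  [18,25): 7 bp
  [25,47): 22 bp
  [47,48): 1 bp
  [48,63): 15 bp
  [63,69): 6 bp
  [69,78): 9 bp
  [78,83): 5 bp
  [83,89): 6 bp
  [89,102): 13 bp
  [102,107): 5 bp
  [107,133): 26 bp
  [133,148): 15 bp
  [148,154): 6 bp
  [154,163): 9 bp
  [163,176): 13 bp
  [176,177): 1 bp

[1,1,5,5,6,6,6,6,7,9,9,12,13,13,15,15,22,26]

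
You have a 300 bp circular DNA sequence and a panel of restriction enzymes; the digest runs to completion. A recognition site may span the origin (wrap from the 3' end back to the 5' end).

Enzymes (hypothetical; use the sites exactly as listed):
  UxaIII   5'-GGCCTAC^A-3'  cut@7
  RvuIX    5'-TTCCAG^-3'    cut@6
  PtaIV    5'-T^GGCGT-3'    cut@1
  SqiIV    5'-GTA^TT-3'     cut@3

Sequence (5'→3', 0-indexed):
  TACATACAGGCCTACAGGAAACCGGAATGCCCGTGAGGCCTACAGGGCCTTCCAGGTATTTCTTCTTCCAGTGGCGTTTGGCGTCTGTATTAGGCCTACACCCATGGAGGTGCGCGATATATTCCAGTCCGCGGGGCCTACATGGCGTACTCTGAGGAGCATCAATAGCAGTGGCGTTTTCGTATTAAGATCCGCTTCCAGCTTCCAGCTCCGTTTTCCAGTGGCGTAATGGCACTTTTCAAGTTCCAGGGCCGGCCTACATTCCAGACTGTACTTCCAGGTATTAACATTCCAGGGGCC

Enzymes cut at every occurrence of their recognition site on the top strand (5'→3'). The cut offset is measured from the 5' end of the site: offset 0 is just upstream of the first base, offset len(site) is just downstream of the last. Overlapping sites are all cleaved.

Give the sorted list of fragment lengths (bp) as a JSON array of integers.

Per-enzyme occurrences:
  UxaIII GGCCTACA/7: at [8, 36, 92, 134, 253, 296] ⇒ [3, 15, 43, 99, 141, 260]
  RvuIX TTCCAG/6: at [49, 65, 121, 195, 202, 215, 243, 261, 274, 289] ⇒ [55, 71, 127, 201, 208, 221, 249, 267, 280, 295]
  PtaIV TGGCGT/1: at [71, 78, 142, 171, 221] ⇒ [72, 79, 143, 172, 222]
  SqiIV GTATT/3: at [55, 86, 181, 280] ⇒ [58, 89, 184, 283]

Pooled cuts: [3, 15, 43, 55, 58, 71, 72, 79, 89, 99, 127, 141, 143, 172, 184, 201, 208, 221, 222, 249, 260, 267, 280, 283, 295]

Fragments:
  3→15: 12 bp
  15→43: 28 bp
  43→55: 12 bp
  55→58: 3 bp
  58→71: 13 bp
  71→72: 1 bp
  72→79: 7 bp
  79→89: 10 bp
  89→99: 10 bp
  99→127: 28 bp
  127→141: 14 bp
  141→143: 2 bp
  143→172: 29 bp
  172→184: 12 bp
  184→201: 17 bp
  201→208: 7 bp
  208→221: 13 bp
  221→222: 1 bp
  222→249: 27 bp
  249→260: 11 bp
  260→267: 7 bp
  267→280: 13 bp
  280→283: 3 bp
  283→295: 12 bp
  295→3 (wrap): 300-295+3 = 8 bp

[1,1,2,3,3,7,7,7,8,10,10,11,12,12,12,12,13,13,13,14,17,27,28,28,29]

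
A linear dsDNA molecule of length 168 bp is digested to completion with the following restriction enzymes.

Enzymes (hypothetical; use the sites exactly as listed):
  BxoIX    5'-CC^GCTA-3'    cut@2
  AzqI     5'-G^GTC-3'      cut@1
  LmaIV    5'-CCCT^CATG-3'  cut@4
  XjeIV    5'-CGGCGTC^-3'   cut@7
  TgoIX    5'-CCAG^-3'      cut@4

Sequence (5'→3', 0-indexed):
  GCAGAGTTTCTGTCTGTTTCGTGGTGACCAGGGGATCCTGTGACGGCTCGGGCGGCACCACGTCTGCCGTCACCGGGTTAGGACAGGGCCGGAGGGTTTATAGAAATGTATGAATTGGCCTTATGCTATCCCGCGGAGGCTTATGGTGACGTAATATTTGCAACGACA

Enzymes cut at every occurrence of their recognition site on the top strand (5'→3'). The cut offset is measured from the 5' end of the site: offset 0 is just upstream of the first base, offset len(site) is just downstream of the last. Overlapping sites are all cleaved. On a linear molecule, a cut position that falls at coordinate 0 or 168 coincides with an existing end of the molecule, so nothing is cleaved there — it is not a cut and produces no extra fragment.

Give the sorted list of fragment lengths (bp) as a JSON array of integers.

Per-enzyme occurrences:
  BxoIX (CCGCTA, off=2): no sites
  AzqI (GGTC, off=1): no sites
  LmaIV (CCCTCATG, off=4): no sites
  XjeIV (CGGCGTC, off=7): no sites
  TgoIX CCAG/4: at [27] ⇒ [31]

Pooled cuts: [31]

Fragments:
  [0,31): 31 bp
  [31,168): 137 bp

[31,137]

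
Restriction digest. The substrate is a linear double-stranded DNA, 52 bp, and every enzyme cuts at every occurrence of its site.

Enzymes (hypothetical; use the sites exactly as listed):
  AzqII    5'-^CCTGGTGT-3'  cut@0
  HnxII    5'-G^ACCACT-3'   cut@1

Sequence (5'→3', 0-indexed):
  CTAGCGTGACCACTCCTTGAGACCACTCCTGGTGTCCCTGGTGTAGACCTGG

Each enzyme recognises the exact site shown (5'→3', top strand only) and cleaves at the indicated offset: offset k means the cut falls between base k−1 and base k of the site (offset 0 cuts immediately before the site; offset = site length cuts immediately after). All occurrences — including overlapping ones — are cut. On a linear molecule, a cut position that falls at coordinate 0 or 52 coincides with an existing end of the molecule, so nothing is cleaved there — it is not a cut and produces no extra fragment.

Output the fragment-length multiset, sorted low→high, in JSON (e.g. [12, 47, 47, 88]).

Scan for sites:
  AzqII CCTGGTGT/0: at [27, 36] ⇒ [27, 36]
  HnxII GACCACT/1: at [7, 20] ⇒ [8, 21]

Pooled cuts: [8, 21, 27, 36]

Fragment lengths:
  [0,8): 8 bp
  [8,21): 13 bp
  [21,27): 6 bp
  [27,36): 9 bp
  [36,52): 16 bp

[6,8,9,13,16]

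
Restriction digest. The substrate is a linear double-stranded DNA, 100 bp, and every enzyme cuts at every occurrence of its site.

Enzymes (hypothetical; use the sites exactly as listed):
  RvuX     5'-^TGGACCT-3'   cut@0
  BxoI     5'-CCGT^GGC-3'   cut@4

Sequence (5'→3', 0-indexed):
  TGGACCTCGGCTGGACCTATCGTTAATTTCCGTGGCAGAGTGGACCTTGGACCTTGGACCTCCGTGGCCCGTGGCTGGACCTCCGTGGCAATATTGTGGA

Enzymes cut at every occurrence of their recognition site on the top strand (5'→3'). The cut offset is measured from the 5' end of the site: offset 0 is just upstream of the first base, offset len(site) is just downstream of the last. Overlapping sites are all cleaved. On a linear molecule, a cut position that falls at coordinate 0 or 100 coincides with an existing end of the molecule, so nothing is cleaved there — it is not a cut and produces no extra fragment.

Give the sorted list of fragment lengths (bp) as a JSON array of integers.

Per-enzyme occurrences:
  RvuX TGGACCT/0: at [0, 11, 40, 47, 54, 75] ⇒ [11, 40, 47, 54, 75] (position 0 is a terminus of the linear molecule — no cut)
  BxoI CCGTGGC/4: at [29, 61, 68, 82] ⇒ [33, 65, 72, 86]

Pooled cuts: [11, 33, 40, 47, 54, 65, 72, 75, 86]

Fragment lengths:
  [0,11): 11 bp
  [11,33): 22 bp
  [33,40): 7 bp
  [40,47): 7 bp
  [47,54): 7 bp
  [54,65): 11 bp
  [65,72): 7 bp
  [72,75): 3 bp
  [75,86): 11 bp
  [86,100): 14 bp

[3,7,7,7,7,11,11,11,14,22]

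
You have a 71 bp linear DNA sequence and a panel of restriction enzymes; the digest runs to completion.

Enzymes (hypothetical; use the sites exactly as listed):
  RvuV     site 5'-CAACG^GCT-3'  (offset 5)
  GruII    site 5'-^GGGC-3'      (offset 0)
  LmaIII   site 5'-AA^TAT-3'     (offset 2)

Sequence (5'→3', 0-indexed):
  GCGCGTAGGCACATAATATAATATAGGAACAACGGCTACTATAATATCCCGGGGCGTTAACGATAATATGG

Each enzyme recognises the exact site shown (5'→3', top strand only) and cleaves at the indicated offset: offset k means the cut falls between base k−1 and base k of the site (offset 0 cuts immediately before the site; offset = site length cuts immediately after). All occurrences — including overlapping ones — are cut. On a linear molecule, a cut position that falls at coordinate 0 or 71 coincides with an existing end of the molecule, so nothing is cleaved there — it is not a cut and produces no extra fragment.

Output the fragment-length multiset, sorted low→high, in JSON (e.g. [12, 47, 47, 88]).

Site scan:
  RvuV (CAACGGCT, off=5): starts [29] → cuts [34]
  GruII (GGGC, off=0): starts [51] → cuts [51]
  LmaIII (AATAT, off=2): starts [14, 19, 42, 64] → cuts [16, 21, 44, 66]

All cut coordinates (distinct, sorted): [16, 21, 34, 44, 51, 66]

Fragments:
  [0,16): 16 bp
  [16,21): 5 bp
  [21,34): 13 bp
  [34,44): 10 bp
  [44,51): 7 bp
  [51,66): 15 bp
  [66,71): 5 bp

[5,5,7,10,13,15,16]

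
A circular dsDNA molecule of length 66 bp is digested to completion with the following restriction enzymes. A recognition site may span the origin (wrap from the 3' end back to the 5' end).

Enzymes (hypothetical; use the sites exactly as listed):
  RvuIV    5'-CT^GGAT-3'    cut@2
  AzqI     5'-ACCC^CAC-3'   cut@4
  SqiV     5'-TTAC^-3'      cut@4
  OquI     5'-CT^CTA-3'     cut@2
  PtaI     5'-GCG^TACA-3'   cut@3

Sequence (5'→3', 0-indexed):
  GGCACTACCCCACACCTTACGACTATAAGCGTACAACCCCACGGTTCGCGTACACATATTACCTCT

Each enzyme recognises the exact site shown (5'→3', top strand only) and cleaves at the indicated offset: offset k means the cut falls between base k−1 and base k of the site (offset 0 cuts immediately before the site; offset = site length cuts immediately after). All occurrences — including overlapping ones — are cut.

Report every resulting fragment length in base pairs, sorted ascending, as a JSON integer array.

Scan for sites:
  RvuIV (CTGGAT, off=2): no sites
  AzqI (ACCCCAC, off=4): starts [6, 35] → cuts [10, 39]
  SqiV (TTAC, off=4): starts [16, 58] → cuts [20, 62]
  OquI (CTCTA, off=2): no sites
  PtaI (GCGTACA, off=3): starts [28, 47] → cuts [31, 50]

All cut coordinates (distinct, sorted): [10, 20, 31, 39, 50, 62]

Fragment lengths:
  10→20: 10 bp
  20→31: 11 bp
  31→39: 8 bp
  39→50: 11 bp
  50→62: 12 bp
  62→10 (wrap): 66-62+10 = 14 bp

[8,10,11,11,12,14]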